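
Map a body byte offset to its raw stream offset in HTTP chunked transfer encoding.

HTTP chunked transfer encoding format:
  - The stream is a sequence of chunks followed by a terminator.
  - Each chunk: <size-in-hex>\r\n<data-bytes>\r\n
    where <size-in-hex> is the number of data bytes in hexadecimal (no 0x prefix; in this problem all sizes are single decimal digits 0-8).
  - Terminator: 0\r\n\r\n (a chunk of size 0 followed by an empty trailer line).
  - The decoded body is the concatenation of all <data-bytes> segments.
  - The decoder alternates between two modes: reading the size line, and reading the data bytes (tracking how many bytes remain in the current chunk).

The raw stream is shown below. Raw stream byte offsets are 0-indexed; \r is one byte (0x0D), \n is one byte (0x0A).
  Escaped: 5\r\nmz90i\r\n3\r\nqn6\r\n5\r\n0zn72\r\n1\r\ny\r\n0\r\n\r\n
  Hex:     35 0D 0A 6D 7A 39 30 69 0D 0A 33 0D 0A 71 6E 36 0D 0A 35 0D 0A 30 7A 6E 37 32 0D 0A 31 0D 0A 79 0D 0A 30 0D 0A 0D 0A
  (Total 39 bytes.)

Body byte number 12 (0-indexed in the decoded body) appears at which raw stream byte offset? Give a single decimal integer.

Answer: 25

Derivation:
Chunk 1: stream[0..1]='5' size=0x5=5, data at stream[3..8]='mz90i' -> body[0..5], body so far='mz90i'
Chunk 2: stream[10..11]='3' size=0x3=3, data at stream[13..16]='qn6' -> body[5..8], body so far='mz90iqn6'
Chunk 3: stream[18..19]='5' size=0x5=5, data at stream[21..26]='0zn72' -> body[8..13], body so far='mz90iqn60zn72'
Chunk 4: stream[28..29]='1' size=0x1=1, data at stream[31..32]='y' -> body[13..14], body so far='mz90iqn60zn72y'
Chunk 5: stream[34..35]='0' size=0 (terminator). Final body='mz90iqn60zn72y' (14 bytes)
Body byte 12 at stream offset 25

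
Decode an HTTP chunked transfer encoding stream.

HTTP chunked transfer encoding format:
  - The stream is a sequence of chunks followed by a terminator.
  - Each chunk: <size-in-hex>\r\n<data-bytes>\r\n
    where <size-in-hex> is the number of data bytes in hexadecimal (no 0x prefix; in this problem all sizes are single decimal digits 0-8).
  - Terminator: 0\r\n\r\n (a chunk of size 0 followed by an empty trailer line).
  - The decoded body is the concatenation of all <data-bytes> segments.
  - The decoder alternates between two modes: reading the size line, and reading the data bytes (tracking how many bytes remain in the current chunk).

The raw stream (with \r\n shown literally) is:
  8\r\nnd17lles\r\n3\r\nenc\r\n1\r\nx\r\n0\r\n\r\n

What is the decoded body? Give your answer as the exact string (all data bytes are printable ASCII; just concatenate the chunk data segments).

Answer: nd17llesencx

Derivation:
Chunk 1: stream[0..1]='8' size=0x8=8, data at stream[3..11]='nd17lles' -> body[0..8], body so far='nd17lles'
Chunk 2: stream[13..14]='3' size=0x3=3, data at stream[16..19]='enc' -> body[8..11], body so far='nd17llesenc'
Chunk 3: stream[21..22]='1' size=0x1=1, data at stream[24..25]='x' -> body[11..12], body so far='nd17llesencx'
Chunk 4: stream[27..28]='0' size=0 (terminator). Final body='nd17llesencx' (12 bytes)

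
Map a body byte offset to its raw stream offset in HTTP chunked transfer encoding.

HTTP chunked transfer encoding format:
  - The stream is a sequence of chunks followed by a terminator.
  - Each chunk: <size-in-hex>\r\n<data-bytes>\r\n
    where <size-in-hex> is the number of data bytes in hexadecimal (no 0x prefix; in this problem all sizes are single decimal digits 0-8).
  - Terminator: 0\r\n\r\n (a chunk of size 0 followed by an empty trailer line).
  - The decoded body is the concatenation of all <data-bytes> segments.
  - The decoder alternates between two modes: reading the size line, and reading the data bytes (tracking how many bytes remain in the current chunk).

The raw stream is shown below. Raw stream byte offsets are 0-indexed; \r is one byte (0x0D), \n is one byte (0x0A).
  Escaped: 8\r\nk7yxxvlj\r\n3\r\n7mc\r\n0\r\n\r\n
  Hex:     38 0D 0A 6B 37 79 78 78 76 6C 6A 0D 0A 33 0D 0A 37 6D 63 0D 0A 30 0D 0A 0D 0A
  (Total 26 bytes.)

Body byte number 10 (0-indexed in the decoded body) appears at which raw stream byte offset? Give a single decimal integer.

Chunk 1: stream[0..1]='8' size=0x8=8, data at stream[3..11]='k7yxxvlj' -> body[0..8], body so far='k7yxxvlj'
Chunk 2: stream[13..14]='3' size=0x3=3, data at stream[16..19]='7mc' -> body[8..11], body so far='k7yxxvlj7mc'
Chunk 3: stream[21..22]='0' size=0 (terminator). Final body='k7yxxvlj7mc' (11 bytes)
Body byte 10 at stream offset 18

Answer: 18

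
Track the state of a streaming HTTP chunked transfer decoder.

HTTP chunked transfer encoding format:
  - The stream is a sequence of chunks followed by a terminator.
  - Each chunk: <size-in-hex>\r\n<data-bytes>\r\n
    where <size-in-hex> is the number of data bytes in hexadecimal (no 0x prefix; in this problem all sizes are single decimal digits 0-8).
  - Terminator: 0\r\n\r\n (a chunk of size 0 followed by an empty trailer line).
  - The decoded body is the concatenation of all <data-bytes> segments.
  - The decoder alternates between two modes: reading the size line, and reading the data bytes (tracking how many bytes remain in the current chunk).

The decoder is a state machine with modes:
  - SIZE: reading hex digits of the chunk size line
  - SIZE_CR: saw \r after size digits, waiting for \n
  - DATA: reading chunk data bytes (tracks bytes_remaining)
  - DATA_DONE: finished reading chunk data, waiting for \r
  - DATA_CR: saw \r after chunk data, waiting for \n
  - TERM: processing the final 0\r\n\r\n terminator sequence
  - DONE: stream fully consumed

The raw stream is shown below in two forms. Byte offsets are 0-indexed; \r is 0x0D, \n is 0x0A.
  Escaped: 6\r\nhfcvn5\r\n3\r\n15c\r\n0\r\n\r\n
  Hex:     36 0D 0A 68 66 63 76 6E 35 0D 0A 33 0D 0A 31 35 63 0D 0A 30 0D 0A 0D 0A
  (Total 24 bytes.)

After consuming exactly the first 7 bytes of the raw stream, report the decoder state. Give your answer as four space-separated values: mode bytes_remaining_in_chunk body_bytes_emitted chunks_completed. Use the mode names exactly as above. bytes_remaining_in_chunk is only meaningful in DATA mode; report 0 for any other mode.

Answer: DATA 2 4 0

Derivation:
Byte 0 = '6': mode=SIZE remaining=0 emitted=0 chunks_done=0
Byte 1 = 0x0D: mode=SIZE_CR remaining=0 emitted=0 chunks_done=0
Byte 2 = 0x0A: mode=DATA remaining=6 emitted=0 chunks_done=0
Byte 3 = 'h': mode=DATA remaining=5 emitted=1 chunks_done=0
Byte 4 = 'f': mode=DATA remaining=4 emitted=2 chunks_done=0
Byte 5 = 'c': mode=DATA remaining=3 emitted=3 chunks_done=0
Byte 6 = 'v': mode=DATA remaining=2 emitted=4 chunks_done=0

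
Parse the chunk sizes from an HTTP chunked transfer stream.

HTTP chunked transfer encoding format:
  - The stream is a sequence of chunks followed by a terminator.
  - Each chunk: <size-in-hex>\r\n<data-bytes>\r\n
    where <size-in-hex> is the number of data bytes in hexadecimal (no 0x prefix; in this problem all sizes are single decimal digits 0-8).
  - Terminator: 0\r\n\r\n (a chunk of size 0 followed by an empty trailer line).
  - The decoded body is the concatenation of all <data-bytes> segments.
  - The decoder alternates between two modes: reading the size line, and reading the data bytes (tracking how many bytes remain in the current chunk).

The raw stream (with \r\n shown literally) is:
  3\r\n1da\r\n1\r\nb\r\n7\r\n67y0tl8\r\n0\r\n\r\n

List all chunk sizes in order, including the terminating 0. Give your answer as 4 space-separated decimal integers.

Chunk 1: stream[0..1]='3' size=0x3=3, data at stream[3..6]='1da' -> body[0..3], body so far='1da'
Chunk 2: stream[8..9]='1' size=0x1=1, data at stream[11..12]='b' -> body[3..4], body so far='1dab'
Chunk 3: stream[14..15]='7' size=0x7=7, data at stream[17..24]='67y0tl8' -> body[4..11], body so far='1dab67y0tl8'
Chunk 4: stream[26..27]='0' size=0 (terminator). Final body='1dab67y0tl8' (11 bytes)

Answer: 3 1 7 0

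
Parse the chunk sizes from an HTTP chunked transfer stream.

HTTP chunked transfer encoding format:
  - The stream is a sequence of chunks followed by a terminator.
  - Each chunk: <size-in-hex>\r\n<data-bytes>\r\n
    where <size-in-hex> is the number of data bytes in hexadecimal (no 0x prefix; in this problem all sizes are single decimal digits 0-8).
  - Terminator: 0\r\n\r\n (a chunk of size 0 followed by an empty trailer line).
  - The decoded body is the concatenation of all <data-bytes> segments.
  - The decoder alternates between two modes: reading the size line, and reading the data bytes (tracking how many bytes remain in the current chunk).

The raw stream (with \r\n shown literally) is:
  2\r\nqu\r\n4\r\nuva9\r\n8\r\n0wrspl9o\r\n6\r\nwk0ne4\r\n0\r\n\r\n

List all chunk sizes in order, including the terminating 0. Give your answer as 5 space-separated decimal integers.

Chunk 1: stream[0..1]='2' size=0x2=2, data at stream[3..5]='qu' -> body[0..2], body so far='qu'
Chunk 2: stream[7..8]='4' size=0x4=4, data at stream[10..14]='uva9' -> body[2..6], body so far='quuva9'
Chunk 3: stream[16..17]='8' size=0x8=8, data at stream[19..27]='0wrspl9o' -> body[6..14], body so far='quuva90wrspl9o'
Chunk 4: stream[29..30]='6' size=0x6=6, data at stream[32..38]='wk0ne4' -> body[14..20], body so far='quuva90wrspl9owk0ne4'
Chunk 5: stream[40..41]='0' size=0 (terminator). Final body='quuva90wrspl9owk0ne4' (20 bytes)

Answer: 2 4 8 6 0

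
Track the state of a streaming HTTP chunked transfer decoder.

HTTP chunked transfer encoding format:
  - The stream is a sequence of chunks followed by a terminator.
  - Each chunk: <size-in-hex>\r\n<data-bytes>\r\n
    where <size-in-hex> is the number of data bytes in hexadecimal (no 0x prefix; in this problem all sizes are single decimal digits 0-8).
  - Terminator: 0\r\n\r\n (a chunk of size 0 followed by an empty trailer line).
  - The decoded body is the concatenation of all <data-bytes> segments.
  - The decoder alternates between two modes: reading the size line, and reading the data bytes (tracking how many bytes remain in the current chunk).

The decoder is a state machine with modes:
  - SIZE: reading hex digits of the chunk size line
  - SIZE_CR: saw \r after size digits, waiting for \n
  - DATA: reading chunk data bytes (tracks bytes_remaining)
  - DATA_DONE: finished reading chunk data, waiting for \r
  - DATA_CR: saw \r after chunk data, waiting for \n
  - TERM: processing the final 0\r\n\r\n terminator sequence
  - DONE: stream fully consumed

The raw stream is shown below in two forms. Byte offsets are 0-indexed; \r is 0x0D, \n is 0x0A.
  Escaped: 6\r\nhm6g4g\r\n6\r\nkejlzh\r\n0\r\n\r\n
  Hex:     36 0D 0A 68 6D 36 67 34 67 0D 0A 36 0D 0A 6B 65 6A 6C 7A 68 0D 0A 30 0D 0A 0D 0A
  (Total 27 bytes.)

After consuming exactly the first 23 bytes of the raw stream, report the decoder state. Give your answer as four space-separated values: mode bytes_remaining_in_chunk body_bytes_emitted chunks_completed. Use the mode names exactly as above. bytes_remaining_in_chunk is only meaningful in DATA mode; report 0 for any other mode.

Byte 0 = '6': mode=SIZE remaining=0 emitted=0 chunks_done=0
Byte 1 = 0x0D: mode=SIZE_CR remaining=0 emitted=0 chunks_done=0
Byte 2 = 0x0A: mode=DATA remaining=6 emitted=0 chunks_done=0
Byte 3 = 'h': mode=DATA remaining=5 emitted=1 chunks_done=0
Byte 4 = 'm': mode=DATA remaining=4 emitted=2 chunks_done=0
Byte 5 = '6': mode=DATA remaining=3 emitted=3 chunks_done=0
Byte 6 = 'g': mode=DATA remaining=2 emitted=4 chunks_done=0
Byte 7 = '4': mode=DATA remaining=1 emitted=5 chunks_done=0
Byte 8 = 'g': mode=DATA_DONE remaining=0 emitted=6 chunks_done=0
Byte 9 = 0x0D: mode=DATA_CR remaining=0 emitted=6 chunks_done=0
Byte 10 = 0x0A: mode=SIZE remaining=0 emitted=6 chunks_done=1
Byte 11 = '6': mode=SIZE remaining=0 emitted=6 chunks_done=1
Byte 12 = 0x0D: mode=SIZE_CR remaining=0 emitted=6 chunks_done=1
Byte 13 = 0x0A: mode=DATA remaining=6 emitted=6 chunks_done=1
Byte 14 = 'k': mode=DATA remaining=5 emitted=7 chunks_done=1
Byte 15 = 'e': mode=DATA remaining=4 emitted=8 chunks_done=1
Byte 16 = 'j': mode=DATA remaining=3 emitted=9 chunks_done=1
Byte 17 = 'l': mode=DATA remaining=2 emitted=10 chunks_done=1
Byte 18 = 'z': mode=DATA remaining=1 emitted=11 chunks_done=1
Byte 19 = 'h': mode=DATA_DONE remaining=0 emitted=12 chunks_done=1
Byte 20 = 0x0D: mode=DATA_CR remaining=0 emitted=12 chunks_done=1
Byte 21 = 0x0A: mode=SIZE remaining=0 emitted=12 chunks_done=2
Byte 22 = '0': mode=SIZE remaining=0 emitted=12 chunks_done=2

Answer: SIZE 0 12 2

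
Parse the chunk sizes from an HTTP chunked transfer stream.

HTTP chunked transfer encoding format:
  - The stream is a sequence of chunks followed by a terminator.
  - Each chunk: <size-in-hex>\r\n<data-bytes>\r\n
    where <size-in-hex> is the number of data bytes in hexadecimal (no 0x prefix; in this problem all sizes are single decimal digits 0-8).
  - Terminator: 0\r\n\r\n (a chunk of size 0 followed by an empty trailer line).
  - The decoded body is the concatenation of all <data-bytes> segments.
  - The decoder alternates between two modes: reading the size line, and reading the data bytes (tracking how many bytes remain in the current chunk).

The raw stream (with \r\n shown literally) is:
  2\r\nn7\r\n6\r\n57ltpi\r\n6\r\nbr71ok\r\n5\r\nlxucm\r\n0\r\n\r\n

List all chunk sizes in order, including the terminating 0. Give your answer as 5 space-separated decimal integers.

Chunk 1: stream[0..1]='2' size=0x2=2, data at stream[3..5]='n7' -> body[0..2], body so far='n7'
Chunk 2: stream[7..8]='6' size=0x6=6, data at stream[10..16]='57ltpi' -> body[2..8], body so far='n757ltpi'
Chunk 3: stream[18..19]='6' size=0x6=6, data at stream[21..27]='br71ok' -> body[8..14], body so far='n757ltpibr71ok'
Chunk 4: stream[29..30]='5' size=0x5=5, data at stream[32..37]='lxucm' -> body[14..19], body so far='n757ltpibr71oklxucm'
Chunk 5: stream[39..40]='0' size=0 (terminator). Final body='n757ltpibr71oklxucm' (19 bytes)

Answer: 2 6 6 5 0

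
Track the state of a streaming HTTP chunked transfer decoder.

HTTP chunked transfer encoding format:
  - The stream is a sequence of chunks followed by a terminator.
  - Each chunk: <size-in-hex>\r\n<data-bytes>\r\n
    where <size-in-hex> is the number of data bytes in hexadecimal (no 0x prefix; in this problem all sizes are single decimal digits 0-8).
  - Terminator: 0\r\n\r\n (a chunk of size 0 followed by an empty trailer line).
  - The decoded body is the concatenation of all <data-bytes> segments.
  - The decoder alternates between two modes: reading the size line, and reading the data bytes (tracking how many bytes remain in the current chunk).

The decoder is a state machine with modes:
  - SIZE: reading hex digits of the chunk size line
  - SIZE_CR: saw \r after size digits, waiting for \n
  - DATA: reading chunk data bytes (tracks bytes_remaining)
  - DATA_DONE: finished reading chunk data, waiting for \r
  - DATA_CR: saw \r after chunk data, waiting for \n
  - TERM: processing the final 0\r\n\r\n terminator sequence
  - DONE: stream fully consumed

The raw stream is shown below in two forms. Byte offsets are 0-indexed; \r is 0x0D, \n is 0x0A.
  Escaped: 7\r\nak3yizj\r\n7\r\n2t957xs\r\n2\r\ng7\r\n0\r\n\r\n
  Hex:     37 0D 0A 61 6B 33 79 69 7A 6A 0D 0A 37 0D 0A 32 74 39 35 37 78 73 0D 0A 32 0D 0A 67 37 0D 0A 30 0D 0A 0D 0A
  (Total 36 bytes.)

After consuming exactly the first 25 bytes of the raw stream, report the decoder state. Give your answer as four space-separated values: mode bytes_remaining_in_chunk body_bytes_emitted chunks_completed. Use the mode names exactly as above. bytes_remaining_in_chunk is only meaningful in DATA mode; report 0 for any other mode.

Byte 0 = '7': mode=SIZE remaining=0 emitted=0 chunks_done=0
Byte 1 = 0x0D: mode=SIZE_CR remaining=0 emitted=0 chunks_done=0
Byte 2 = 0x0A: mode=DATA remaining=7 emitted=0 chunks_done=0
Byte 3 = 'a': mode=DATA remaining=6 emitted=1 chunks_done=0
Byte 4 = 'k': mode=DATA remaining=5 emitted=2 chunks_done=0
Byte 5 = '3': mode=DATA remaining=4 emitted=3 chunks_done=0
Byte 6 = 'y': mode=DATA remaining=3 emitted=4 chunks_done=0
Byte 7 = 'i': mode=DATA remaining=2 emitted=5 chunks_done=0
Byte 8 = 'z': mode=DATA remaining=1 emitted=6 chunks_done=0
Byte 9 = 'j': mode=DATA_DONE remaining=0 emitted=7 chunks_done=0
Byte 10 = 0x0D: mode=DATA_CR remaining=0 emitted=7 chunks_done=0
Byte 11 = 0x0A: mode=SIZE remaining=0 emitted=7 chunks_done=1
Byte 12 = '7': mode=SIZE remaining=0 emitted=7 chunks_done=1
Byte 13 = 0x0D: mode=SIZE_CR remaining=0 emitted=7 chunks_done=1
Byte 14 = 0x0A: mode=DATA remaining=7 emitted=7 chunks_done=1
Byte 15 = '2': mode=DATA remaining=6 emitted=8 chunks_done=1
Byte 16 = 't': mode=DATA remaining=5 emitted=9 chunks_done=1
Byte 17 = '9': mode=DATA remaining=4 emitted=10 chunks_done=1
Byte 18 = '5': mode=DATA remaining=3 emitted=11 chunks_done=1
Byte 19 = '7': mode=DATA remaining=2 emitted=12 chunks_done=1
Byte 20 = 'x': mode=DATA remaining=1 emitted=13 chunks_done=1
Byte 21 = 's': mode=DATA_DONE remaining=0 emitted=14 chunks_done=1
Byte 22 = 0x0D: mode=DATA_CR remaining=0 emitted=14 chunks_done=1
Byte 23 = 0x0A: mode=SIZE remaining=0 emitted=14 chunks_done=2
Byte 24 = '2': mode=SIZE remaining=0 emitted=14 chunks_done=2

Answer: SIZE 0 14 2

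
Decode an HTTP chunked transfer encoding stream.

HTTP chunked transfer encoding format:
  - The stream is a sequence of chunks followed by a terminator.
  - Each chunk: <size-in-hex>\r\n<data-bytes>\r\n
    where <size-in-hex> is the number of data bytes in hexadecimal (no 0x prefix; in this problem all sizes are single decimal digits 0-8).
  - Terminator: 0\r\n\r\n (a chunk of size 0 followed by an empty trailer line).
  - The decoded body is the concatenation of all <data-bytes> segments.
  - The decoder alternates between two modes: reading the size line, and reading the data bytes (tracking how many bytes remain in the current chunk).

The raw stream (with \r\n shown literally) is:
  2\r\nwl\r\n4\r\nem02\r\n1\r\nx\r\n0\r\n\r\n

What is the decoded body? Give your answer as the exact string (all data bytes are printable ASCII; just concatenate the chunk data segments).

Chunk 1: stream[0..1]='2' size=0x2=2, data at stream[3..5]='wl' -> body[0..2], body so far='wl'
Chunk 2: stream[7..8]='4' size=0x4=4, data at stream[10..14]='em02' -> body[2..6], body so far='wlem02'
Chunk 3: stream[16..17]='1' size=0x1=1, data at stream[19..20]='x' -> body[6..7], body so far='wlem02x'
Chunk 4: stream[22..23]='0' size=0 (terminator). Final body='wlem02x' (7 bytes)

Answer: wlem02x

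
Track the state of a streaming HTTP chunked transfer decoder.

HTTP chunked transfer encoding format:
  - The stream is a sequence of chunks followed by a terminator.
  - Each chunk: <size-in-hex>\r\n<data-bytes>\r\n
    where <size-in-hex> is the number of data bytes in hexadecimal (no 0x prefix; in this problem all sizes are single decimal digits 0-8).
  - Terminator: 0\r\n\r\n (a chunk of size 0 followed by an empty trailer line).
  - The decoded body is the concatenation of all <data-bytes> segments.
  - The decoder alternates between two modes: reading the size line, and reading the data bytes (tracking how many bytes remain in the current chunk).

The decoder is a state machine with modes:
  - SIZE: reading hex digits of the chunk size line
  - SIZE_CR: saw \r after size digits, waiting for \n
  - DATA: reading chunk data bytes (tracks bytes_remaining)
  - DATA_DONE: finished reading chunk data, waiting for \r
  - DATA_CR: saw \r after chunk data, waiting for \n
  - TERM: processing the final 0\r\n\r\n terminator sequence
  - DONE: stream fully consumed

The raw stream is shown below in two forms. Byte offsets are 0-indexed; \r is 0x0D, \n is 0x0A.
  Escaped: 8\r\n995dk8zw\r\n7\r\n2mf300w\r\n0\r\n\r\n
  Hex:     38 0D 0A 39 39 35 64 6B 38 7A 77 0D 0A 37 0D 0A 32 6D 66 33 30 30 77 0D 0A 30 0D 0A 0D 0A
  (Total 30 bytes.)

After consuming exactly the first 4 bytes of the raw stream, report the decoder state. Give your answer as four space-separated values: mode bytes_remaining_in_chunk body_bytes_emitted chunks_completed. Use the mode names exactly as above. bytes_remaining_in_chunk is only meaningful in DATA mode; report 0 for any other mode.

Byte 0 = '8': mode=SIZE remaining=0 emitted=0 chunks_done=0
Byte 1 = 0x0D: mode=SIZE_CR remaining=0 emitted=0 chunks_done=0
Byte 2 = 0x0A: mode=DATA remaining=8 emitted=0 chunks_done=0
Byte 3 = '9': mode=DATA remaining=7 emitted=1 chunks_done=0

Answer: DATA 7 1 0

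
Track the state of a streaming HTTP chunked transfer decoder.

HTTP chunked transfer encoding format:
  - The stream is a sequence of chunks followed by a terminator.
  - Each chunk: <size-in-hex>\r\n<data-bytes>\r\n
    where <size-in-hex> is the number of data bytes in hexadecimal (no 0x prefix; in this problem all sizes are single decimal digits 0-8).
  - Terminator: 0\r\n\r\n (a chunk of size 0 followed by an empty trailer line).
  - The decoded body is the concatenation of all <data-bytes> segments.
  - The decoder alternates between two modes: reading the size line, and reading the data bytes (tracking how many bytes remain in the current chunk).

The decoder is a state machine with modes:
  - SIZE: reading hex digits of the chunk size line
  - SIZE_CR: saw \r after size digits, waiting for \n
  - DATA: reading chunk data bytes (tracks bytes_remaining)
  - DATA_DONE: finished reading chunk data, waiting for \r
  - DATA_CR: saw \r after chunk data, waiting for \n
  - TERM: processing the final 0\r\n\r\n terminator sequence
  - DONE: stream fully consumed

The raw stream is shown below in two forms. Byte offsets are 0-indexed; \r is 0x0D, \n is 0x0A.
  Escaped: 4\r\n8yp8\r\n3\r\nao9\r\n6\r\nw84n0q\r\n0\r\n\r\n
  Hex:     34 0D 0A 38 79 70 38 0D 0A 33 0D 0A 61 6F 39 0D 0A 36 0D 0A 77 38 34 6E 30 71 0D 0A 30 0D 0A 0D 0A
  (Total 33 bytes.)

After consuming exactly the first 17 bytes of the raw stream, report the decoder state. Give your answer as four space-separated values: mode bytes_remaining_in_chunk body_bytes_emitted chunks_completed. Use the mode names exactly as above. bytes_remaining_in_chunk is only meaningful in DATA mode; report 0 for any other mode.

Byte 0 = '4': mode=SIZE remaining=0 emitted=0 chunks_done=0
Byte 1 = 0x0D: mode=SIZE_CR remaining=0 emitted=0 chunks_done=0
Byte 2 = 0x0A: mode=DATA remaining=4 emitted=0 chunks_done=0
Byte 3 = '8': mode=DATA remaining=3 emitted=1 chunks_done=0
Byte 4 = 'y': mode=DATA remaining=2 emitted=2 chunks_done=0
Byte 5 = 'p': mode=DATA remaining=1 emitted=3 chunks_done=0
Byte 6 = '8': mode=DATA_DONE remaining=0 emitted=4 chunks_done=0
Byte 7 = 0x0D: mode=DATA_CR remaining=0 emitted=4 chunks_done=0
Byte 8 = 0x0A: mode=SIZE remaining=0 emitted=4 chunks_done=1
Byte 9 = '3': mode=SIZE remaining=0 emitted=4 chunks_done=1
Byte 10 = 0x0D: mode=SIZE_CR remaining=0 emitted=4 chunks_done=1
Byte 11 = 0x0A: mode=DATA remaining=3 emitted=4 chunks_done=1
Byte 12 = 'a': mode=DATA remaining=2 emitted=5 chunks_done=1
Byte 13 = 'o': mode=DATA remaining=1 emitted=6 chunks_done=1
Byte 14 = '9': mode=DATA_DONE remaining=0 emitted=7 chunks_done=1
Byte 15 = 0x0D: mode=DATA_CR remaining=0 emitted=7 chunks_done=1
Byte 16 = 0x0A: mode=SIZE remaining=0 emitted=7 chunks_done=2

Answer: SIZE 0 7 2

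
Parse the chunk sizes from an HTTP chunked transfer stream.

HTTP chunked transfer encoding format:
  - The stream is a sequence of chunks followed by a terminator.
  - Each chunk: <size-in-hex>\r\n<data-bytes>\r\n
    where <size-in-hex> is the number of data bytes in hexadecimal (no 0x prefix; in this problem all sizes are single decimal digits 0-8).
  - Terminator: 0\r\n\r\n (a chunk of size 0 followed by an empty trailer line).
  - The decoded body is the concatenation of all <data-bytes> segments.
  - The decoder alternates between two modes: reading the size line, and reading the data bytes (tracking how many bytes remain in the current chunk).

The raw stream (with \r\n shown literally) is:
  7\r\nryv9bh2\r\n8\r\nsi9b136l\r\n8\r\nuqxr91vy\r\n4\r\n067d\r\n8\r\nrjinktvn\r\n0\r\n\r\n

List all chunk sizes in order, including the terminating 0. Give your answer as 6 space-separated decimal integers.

Chunk 1: stream[0..1]='7' size=0x7=7, data at stream[3..10]='ryv9bh2' -> body[0..7], body so far='ryv9bh2'
Chunk 2: stream[12..13]='8' size=0x8=8, data at stream[15..23]='si9b136l' -> body[7..15], body so far='ryv9bh2si9b136l'
Chunk 3: stream[25..26]='8' size=0x8=8, data at stream[28..36]='uqxr91vy' -> body[15..23], body so far='ryv9bh2si9b136luqxr91vy'
Chunk 4: stream[38..39]='4' size=0x4=4, data at stream[41..45]='067d' -> body[23..27], body so far='ryv9bh2si9b136luqxr91vy067d'
Chunk 5: stream[47..48]='8' size=0x8=8, data at stream[50..58]='rjinktvn' -> body[27..35], body so far='ryv9bh2si9b136luqxr91vy067drjinktvn'
Chunk 6: stream[60..61]='0' size=0 (terminator). Final body='ryv9bh2si9b136luqxr91vy067drjinktvn' (35 bytes)

Answer: 7 8 8 4 8 0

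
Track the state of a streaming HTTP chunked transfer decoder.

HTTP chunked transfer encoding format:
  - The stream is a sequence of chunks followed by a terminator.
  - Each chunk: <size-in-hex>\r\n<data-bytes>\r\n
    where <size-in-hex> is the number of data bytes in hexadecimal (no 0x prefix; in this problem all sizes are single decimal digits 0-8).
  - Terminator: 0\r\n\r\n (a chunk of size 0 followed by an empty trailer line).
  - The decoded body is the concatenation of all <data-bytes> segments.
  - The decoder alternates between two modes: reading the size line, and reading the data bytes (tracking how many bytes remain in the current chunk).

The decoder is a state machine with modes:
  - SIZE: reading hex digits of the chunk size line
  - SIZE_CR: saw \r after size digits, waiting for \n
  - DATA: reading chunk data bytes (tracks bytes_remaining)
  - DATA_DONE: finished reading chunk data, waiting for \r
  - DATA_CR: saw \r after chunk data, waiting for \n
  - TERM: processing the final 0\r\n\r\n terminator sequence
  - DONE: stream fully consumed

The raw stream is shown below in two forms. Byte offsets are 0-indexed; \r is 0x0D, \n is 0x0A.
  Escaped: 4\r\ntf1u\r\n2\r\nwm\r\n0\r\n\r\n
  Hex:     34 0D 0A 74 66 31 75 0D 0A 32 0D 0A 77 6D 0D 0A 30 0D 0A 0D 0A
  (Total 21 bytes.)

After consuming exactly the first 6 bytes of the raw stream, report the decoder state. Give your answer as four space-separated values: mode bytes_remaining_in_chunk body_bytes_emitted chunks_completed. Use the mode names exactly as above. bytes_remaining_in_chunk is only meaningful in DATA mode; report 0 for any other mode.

Byte 0 = '4': mode=SIZE remaining=0 emitted=0 chunks_done=0
Byte 1 = 0x0D: mode=SIZE_CR remaining=0 emitted=0 chunks_done=0
Byte 2 = 0x0A: mode=DATA remaining=4 emitted=0 chunks_done=0
Byte 3 = 't': mode=DATA remaining=3 emitted=1 chunks_done=0
Byte 4 = 'f': mode=DATA remaining=2 emitted=2 chunks_done=0
Byte 5 = '1': mode=DATA remaining=1 emitted=3 chunks_done=0

Answer: DATA 1 3 0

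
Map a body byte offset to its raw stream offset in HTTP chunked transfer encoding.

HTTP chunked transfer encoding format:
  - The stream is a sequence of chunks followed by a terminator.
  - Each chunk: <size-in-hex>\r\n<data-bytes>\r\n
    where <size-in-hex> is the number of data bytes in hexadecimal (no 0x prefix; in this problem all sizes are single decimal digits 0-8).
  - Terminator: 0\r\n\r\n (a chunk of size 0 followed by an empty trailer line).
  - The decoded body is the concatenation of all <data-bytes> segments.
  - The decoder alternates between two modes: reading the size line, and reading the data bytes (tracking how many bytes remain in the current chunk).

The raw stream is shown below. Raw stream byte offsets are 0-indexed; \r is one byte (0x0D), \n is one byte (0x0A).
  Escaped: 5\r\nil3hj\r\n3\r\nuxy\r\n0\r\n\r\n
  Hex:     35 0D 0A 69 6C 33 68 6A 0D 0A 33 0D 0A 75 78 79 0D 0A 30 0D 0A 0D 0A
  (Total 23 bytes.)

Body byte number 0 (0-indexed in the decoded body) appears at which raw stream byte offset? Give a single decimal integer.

Answer: 3

Derivation:
Chunk 1: stream[0..1]='5' size=0x5=5, data at stream[3..8]='il3hj' -> body[0..5], body so far='il3hj'
Chunk 2: stream[10..11]='3' size=0x3=3, data at stream[13..16]='uxy' -> body[5..8], body so far='il3hjuxy'
Chunk 3: stream[18..19]='0' size=0 (terminator). Final body='il3hjuxy' (8 bytes)
Body byte 0 at stream offset 3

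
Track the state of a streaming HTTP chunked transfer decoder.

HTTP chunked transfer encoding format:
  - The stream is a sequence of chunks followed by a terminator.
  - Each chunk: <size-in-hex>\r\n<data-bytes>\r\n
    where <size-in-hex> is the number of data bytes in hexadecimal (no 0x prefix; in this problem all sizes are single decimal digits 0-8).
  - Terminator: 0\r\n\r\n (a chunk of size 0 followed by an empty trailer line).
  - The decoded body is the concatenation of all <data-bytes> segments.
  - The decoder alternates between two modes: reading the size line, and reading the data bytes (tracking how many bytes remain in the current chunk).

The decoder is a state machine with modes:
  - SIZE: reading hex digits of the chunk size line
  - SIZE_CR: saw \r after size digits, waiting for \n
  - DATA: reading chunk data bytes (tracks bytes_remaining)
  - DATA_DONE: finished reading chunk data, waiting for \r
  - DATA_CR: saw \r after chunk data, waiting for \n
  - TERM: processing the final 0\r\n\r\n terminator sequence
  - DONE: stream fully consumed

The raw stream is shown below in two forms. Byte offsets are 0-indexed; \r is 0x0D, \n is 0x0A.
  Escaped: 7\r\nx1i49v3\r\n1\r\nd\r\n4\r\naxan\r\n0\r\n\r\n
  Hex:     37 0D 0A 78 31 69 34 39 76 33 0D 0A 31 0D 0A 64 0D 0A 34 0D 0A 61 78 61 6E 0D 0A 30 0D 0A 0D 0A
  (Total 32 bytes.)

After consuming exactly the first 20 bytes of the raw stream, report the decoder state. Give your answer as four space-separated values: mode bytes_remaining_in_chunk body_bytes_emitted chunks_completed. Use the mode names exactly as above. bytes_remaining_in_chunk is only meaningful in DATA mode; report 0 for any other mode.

Byte 0 = '7': mode=SIZE remaining=0 emitted=0 chunks_done=0
Byte 1 = 0x0D: mode=SIZE_CR remaining=0 emitted=0 chunks_done=0
Byte 2 = 0x0A: mode=DATA remaining=7 emitted=0 chunks_done=0
Byte 3 = 'x': mode=DATA remaining=6 emitted=1 chunks_done=0
Byte 4 = '1': mode=DATA remaining=5 emitted=2 chunks_done=0
Byte 5 = 'i': mode=DATA remaining=4 emitted=3 chunks_done=0
Byte 6 = '4': mode=DATA remaining=3 emitted=4 chunks_done=0
Byte 7 = '9': mode=DATA remaining=2 emitted=5 chunks_done=0
Byte 8 = 'v': mode=DATA remaining=1 emitted=6 chunks_done=0
Byte 9 = '3': mode=DATA_DONE remaining=0 emitted=7 chunks_done=0
Byte 10 = 0x0D: mode=DATA_CR remaining=0 emitted=7 chunks_done=0
Byte 11 = 0x0A: mode=SIZE remaining=0 emitted=7 chunks_done=1
Byte 12 = '1': mode=SIZE remaining=0 emitted=7 chunks_done=1
Byte 13 = 0x0D: mode=SIZE_CR remaining=0 emitted=7 chunks_done=1
Byte 14 = 0x0A: mode=DATA remaining=1 emitted=7 chunks_done=1
Byte 15 = 'd': mode=DATA_DONE remaining=0 emitted=8 chunks_done=1
Byte 16 = 0x0D: mode=DATA_CR remaining=0 emitted=8 chunks_done=1
Byte 17 = 0x0A: mode=SIZE remaining=0 emitted=8 chunks_done=2
Byte 18 = '4': mode=SIZE remaining=0 emitted=8 chunks_done=2
Byte 19 = 0x0D: mode=SIZE_CR remaining=0 emitted=8 chunks_done=2

Answer: SIZE_CR 0 8 2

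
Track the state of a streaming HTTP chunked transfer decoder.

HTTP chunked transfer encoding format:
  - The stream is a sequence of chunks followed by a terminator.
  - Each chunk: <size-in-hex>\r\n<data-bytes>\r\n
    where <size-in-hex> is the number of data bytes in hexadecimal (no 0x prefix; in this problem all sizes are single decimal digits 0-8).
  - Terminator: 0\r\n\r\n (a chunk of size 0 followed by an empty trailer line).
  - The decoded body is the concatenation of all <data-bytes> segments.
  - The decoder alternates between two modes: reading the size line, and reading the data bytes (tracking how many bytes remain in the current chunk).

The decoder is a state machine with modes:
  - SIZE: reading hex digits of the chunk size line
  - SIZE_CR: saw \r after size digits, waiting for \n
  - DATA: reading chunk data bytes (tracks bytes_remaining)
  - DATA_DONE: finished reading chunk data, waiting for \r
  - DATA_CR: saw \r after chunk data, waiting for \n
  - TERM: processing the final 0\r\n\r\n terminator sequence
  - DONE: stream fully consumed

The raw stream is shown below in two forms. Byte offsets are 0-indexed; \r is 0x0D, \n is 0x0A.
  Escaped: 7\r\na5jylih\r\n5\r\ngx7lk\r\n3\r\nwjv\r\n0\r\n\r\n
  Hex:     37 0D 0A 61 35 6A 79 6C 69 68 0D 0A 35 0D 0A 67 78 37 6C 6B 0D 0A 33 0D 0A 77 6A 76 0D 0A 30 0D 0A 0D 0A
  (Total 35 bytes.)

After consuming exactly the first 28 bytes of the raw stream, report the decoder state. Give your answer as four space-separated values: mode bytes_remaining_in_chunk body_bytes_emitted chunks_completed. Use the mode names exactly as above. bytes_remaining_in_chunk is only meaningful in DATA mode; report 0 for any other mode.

Answer: DATA_DONE 0 15 2

Derivation:
Byte 0 = '7': mode=SIZE remaining=0 emitted=0 chunks_done=0
Byte 1 = 0x0D: mode=SIZE_CR remaining=0 emitted=0 chunks_done=0
Byte 2 = 0x0A: mode=DATA remaining=7 emitted=0 chunks_done=0
Byte 3 = 'a': mode=DATA remaining=6 emitted=1 chunks_done=0
Byte 4 = '5': mode=DATA remaining=5 emitted=2 chunks_done=0
Byte 5 = 'j': mode=DATA remaining=4 emitted=3 chunks_done=0
Byte 6 = 'y': mode=DATA remaining=3 emitted=4 chunks_done=0
Byte 7 = 'l': mode=DATA remaining=2 emitted=5 chunks_done=0
Byte 8 = 'i': mode=DATA remaining=1 emitted=6 chunks_done=0
Byte 9 = 'h': mode=DATA_DONE remaining=0 emitted=7 chunks_done=0
Byte 10 = 0x0D: mode=DATA_CR remaining=0 emitted=7 chunks_done=0
Byte 11 = 0x0A: mode=SIZE remaining=0 emitted=7 chunks_done=1
Byte 12 = '5': mode=SIZE remaining=0 emitted=7 chunks_done=1
Byte 13 = 0x0D: mode=SIZE_CR remaining=0 emitted=7 chunks_done=1
Byte 14 = 0x0A: mode=DATA remaining=5 emitted=7 chunks_done=1
Byte 15 = 'g': mode=DATA remaining=4 emitted=8 chunks_done=1
Byte 16 = 'x': mode=DATA remaining=3 emitted=9 chunks_done=1
Byte 17 = '7': mode=DATA remaining=2 emitted=10 chunks_done=1
Byte 18 = 'l': mode=DATA remaining=1 emitted=11 chunks_done=1
Byte 19 = 'k': mode=DATA_DONE remaining=0 emitted=12 chunks_done=1
Byte 20 = 0x0D: mode=DATA_CR remaining=0 emitted=12 chunks_done=1
Byte 21 = 0x0A: mode=SIZE remaining=0 emitted=12 chunks_done=2
Byte 22 = '3': mode=SIZE remaining=0 emitted=12 chunks_done=2
Byte 23 = 0x0D: mode=SIZE_CR remaining=0 emitted=12 chunks_done=2
Byte 24 = 0x0A: mode=DATA remaining=3 emitted=12 chunks_done=2
Byte 25 = 'w': mode=DATA remaining=2 emitted=13 chunks_done=2
Byte 26 = 'j': mode=DATA remaining=1 emitted=14 chunks_done=2
Byte 27 = 'v': mode=DATA_DONE remaining=0 emitted=15 chunks_done=2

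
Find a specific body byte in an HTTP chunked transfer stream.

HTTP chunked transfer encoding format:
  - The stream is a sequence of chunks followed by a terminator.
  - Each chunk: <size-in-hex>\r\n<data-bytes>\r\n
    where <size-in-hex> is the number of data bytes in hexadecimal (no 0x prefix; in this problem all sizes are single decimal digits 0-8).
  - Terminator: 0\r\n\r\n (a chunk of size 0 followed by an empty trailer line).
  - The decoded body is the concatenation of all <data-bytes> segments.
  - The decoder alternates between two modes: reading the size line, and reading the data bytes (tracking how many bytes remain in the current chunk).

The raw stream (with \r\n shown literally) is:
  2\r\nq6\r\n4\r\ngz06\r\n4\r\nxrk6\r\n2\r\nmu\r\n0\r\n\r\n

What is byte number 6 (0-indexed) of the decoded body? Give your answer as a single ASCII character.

Chunk 1: stream[0..1]='2' size=0x2=2, data at stream[3..5]='q6' -> body[0..2], body so far='q6'
Chunk 2: stream[7..8]='4' size=0x4=4, data at stream[10..14]='gz06' -> body[2..6], body so far='q6gz06'
Chunk 3: stream[16..17]='4' size=0x4=4, data at stream[19..23]='xrk6' -> body[6..10], body so far='q6gz06xrk6'
Chunk 4: stream[25..26]='2' size=0x2=2, data at stream[28..30]='mu' -> body[10..12], body so far='q6gz06xrk6mu'
Chunk 5: stream[32..33]='0' size=0 (terminator). Final body='q6gz06xrk6mu' (12 bytes)
Body byte 6 = 'x'

Answer: x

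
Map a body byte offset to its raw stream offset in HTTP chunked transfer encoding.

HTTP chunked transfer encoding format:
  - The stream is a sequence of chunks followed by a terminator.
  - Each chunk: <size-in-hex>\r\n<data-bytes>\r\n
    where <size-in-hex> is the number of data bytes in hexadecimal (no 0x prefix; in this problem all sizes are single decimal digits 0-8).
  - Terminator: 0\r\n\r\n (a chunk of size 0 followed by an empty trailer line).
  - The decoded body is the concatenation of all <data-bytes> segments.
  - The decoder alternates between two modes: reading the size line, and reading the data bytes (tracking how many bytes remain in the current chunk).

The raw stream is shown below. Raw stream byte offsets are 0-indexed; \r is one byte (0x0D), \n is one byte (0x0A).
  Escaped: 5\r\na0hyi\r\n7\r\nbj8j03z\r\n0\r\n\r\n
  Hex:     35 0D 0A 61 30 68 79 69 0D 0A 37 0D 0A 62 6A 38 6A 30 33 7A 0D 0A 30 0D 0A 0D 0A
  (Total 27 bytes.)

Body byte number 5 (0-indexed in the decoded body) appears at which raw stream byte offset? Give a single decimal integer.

Chunk 1: stream[0..1]='5' size=0x5=5, data at stream[3..8]='a0hyi' -> body[0..5], body so far='a0hyi'
Chunk 2: stream[10..11]='7' size=0x7=7, data at stream[13..20]='bj8j03z' -> body[5..12], body so far='a0hyibj8j03z'
Chunk 3: stream[22..23]='0' size=0 (terminator). Final body='a0hyibj8j03z' (12 bytes)
Body byte 5 at stream offset 13

Answer: 13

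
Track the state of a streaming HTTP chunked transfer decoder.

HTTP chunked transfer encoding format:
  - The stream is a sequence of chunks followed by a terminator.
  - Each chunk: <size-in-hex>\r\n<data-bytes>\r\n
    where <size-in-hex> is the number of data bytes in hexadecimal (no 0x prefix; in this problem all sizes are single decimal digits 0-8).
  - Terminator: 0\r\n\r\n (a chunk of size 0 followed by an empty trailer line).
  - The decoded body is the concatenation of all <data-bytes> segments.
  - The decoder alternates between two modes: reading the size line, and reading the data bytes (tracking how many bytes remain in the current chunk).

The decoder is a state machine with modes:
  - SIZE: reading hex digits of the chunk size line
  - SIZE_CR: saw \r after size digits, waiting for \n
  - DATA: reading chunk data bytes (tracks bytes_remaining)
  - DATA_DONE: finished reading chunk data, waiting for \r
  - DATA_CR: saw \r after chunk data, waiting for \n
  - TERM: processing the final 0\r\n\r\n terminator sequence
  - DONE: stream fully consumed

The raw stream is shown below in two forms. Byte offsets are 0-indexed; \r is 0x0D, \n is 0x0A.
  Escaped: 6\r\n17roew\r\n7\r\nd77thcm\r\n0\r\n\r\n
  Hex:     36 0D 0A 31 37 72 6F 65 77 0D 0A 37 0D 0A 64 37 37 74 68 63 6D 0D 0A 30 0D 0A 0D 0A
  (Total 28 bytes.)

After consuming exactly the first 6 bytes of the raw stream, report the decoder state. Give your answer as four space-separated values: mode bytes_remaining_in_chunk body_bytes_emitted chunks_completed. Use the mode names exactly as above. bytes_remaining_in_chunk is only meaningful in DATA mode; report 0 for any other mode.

Byte 0 = '6': mode=SIZE remaining=0 emitted=0 chunks_done=0
Byte 1 = 0x0D: mode=SIZE_CR remaining=0 emitted=0 chunks_done=0
Byte 2 = 0x0A: mode=DATA remaining=6 emitted=0 chunks_done=0
Byte 3 = '1': mode=DATA remaining=5 emitted=1 chunks_done=0
Byte 4 = '7': mode=DATA remaining=4 emitted=2 chunks_done=0
Byte 5 = 'r': mode=DATA remaining=3 emitted=3 chunks_done=0

Answer: DATA 3 3 0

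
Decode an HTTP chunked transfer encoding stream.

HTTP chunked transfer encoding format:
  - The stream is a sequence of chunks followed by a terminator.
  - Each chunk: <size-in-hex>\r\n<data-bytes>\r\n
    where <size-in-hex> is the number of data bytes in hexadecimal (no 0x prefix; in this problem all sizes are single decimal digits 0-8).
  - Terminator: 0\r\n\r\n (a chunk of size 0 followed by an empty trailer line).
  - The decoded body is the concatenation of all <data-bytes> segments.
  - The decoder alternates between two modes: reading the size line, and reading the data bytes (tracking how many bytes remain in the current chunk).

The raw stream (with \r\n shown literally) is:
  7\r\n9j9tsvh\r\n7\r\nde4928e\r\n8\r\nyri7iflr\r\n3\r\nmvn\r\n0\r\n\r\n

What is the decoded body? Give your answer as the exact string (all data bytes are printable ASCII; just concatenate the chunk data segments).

Answer: 9j9tsvhde4928eyri7iflrmvn

Derivation:
Chunk 1: stream[0..1]='7' size=0x7=7, data at stream[3..10]='9j9tsvh' -> body[0..7], body so far='9j9tsvh'
Chunk 2: stream[12..13]='7' size=0x7=7, data at stream[15..22]='de4928e' -> body[7..14], body so far='9j9tsvhde4928e'
Chunk 3: stream[24..25]='8' size=0x8=8, data at stream[27..35]='yri7iflr' -> body[14..22], body so far='9j9tsvhde4928eyri7iflr'
Chunk 4: stream[37..38]='3' size=0x3=3, data at stream[40..43]='mvn' -> body[22..25], body so far='9j9tsvhde4928eyri7iflrmvn'
Chunk 5: stream[45..46]='0' size=0 (terminator). Final body='9j9tsvhde4928eyri7iflrmvn' (25 bytes)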